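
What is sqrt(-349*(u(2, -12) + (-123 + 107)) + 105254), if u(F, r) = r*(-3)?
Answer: sqrt(98274) ≈ 313.49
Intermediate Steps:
u(F, r) = -3*r
sqrt(-349*(u(2, -12) + (-123 + 107)) + 105254) = sqrt(-349*(-3*(-12) + (-123 + 107)) + 105254) = sqrt(-349*(36 - 16) + 105254) = sqrt(-349*20 + 105254) = sqrt(-6980 + 105254) = sqrt(98274)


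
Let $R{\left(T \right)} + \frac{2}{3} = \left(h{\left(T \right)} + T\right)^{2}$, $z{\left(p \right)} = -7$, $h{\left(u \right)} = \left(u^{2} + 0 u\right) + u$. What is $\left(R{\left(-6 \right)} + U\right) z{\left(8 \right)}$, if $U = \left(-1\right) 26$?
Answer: $- \frac{11536}{3} \approx -3845.3$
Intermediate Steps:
$U = -26$
$h{\left(u \right)} = u + u^{2}$ ($h{\left(u \right)} = \left(u^{2} + 0\right) + u = u^{2} + u = u + u^{2}$)
$R{\left(T \right)} = - \frac{2}{3} + \left(T + T \left(1 + T\right)\right)^{2}$ ($R{\left(T \right)} = - \frac{2}{3} + \left(T \left(1 + T\right) + T\right)^{2} = - \frac{2}{3} + \left(T + T \left(1 + T\right)\right)^{2}$)
$\left(R{\left(-6 \right)} + U\right) z{\left(8 \right)} = \left(\left(- \frac{2}{3} + \left(-6\right)^{2} \left(2 - 6\right)^{2}\right) - 26\right) \left(-7\right) = \left(\left(- \frac{2}{3} + 36 \left(-4\right)^{2}\right) - 26\right) \left(-7\right) = \left(\left(- \frac{2}{3} + 36 \cdot 16\right) - 26\right) \left(-7\right) = \left(\left(- \frac{2}{3} + 576\right) - 26\right) \left(-7\right) = \left(\frac{1726}{3} - 26\right) \left(-7\right) = \frac{1648}{3} \left(-7\right) = - \frac{11536}{3}$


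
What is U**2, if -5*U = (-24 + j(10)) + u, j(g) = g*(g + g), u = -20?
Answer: 24336/25 ≈ 973.44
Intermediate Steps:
j(g) = 2*g**2 (j(g) = g*(2*g) = 2*g**2)
U = -156/5 (U = -((-24 + 2*10**2) - 20)/5 = -((-24 + 2*100) - 20)/5 = -((-24 + 200) - 20)/5 = -(176 - 20)/5 = -1/5*156 = -156/5 ≈ -31.200)
U**2 = (-156/5)**2 = 24336/25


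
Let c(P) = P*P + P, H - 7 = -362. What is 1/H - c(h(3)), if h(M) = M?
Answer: -4261/355 ≈ -12.003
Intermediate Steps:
H = -355 (H = 7 - 362 = -355)
c(P) = P + P² (c(P) = P² + P = P + P²)
1/H - c(h(3)) = 1/(-355) - 3*(1 + 3) = -1/355 - 3*4 = -1/355 - 1*12 = -1/355 - 12 = -4261/355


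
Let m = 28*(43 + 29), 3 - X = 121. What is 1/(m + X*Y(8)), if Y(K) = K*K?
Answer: -1/5536 ≈ -0.00018064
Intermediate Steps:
X = -118 (X = 3 - 1*121 = 3 - 121 = -118)
Y(K) = K²
m = 2016 (m = 28*72 = 2016)
1/(m + X*Y(8)) = 1/(2016 - 118*8²) = 1/(2016 - 118*64) = 1/(2016 - 7552) = 1/(-5536) = -1/5536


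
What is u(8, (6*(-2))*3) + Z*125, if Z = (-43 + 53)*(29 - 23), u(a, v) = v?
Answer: 7464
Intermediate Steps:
Z = 60 (Z = 10*6 = 60)
u(8, (6*(-2))*3) + Z*125 = (6*(-2))*3 + 60*125 = -12*3 + 7500 = -36 + 7500 = 7464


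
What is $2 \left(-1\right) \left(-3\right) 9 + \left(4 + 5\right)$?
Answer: $63$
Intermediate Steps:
$2 \left(-1\right) \left(-3\right) 9 + \left(4 + 5\right) = \left(-2\right) \left(-3\right) 9 + 9 = 6 \cdot 9 + 9 = 54 + 9 = 63$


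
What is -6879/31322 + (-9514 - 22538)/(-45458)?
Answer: 345613581/711917738 ≈ 0.48547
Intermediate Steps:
-6879/31322 + (-9514 - 22538)/(-45458) = -6879*1/31322 - 32052*(-1/45458) = -6879/31322 + 16026/22729 = 345613581/711917738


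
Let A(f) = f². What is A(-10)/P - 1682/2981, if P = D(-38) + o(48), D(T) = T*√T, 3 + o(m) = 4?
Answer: -91998286/163576413 + 3800*I*√38/54873 ≈ -0.56242 + 0.42689*I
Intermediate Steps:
o(m) = 1 (o(m) = -3 + 4 = 1)
D(T) = T^(3/2)
P = 1 - 38*I*√38 (P = (-38)^(3/2) + 1 = -38*I*√38 + 1 = 1 - 38*I*√38 ≈ 1.0 - 234.25*I)
A(-10)/P - 1682/2981 = (-10)²/(1 - 38*I*√38) - 1682/2981 = 100/(1 - 38*I*√38) - 1682*1/2981 = 100/(1 - 38*I*√38) - 1682/2981 = -1682/2981 + 100/(1 - 38*I*√38)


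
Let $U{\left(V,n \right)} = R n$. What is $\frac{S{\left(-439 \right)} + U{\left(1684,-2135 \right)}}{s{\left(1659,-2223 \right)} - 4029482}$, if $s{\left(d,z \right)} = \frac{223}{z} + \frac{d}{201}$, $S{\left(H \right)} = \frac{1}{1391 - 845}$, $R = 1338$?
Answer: $\frac{5956570599801}{8402154098576} \approx 0.70893$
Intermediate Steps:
$S{\left(H \right)} = \frac{1}{546}$
$s{\left(d,z \right)} = \frac{223}{z} + \frac{d}{201}$ ($s{\left(d,z \right)} = \frac{223}{z} + d \frac{1}{201} = \frac{223}{z} + \frac{d}{201}$)
$U{\left(V,n \right)} = 1338 n$
$\frac{S{\left(-439 \right)} + U{\left(1684,-2135 \right)}}{s{\left(1659,-2223 \right)} - 4029482} = \frac{\frac{1}{546} + 1338 \left(-2135\right)}{\left(\frac{223}{-2223} + \frac{1}{201} \cdot 1659\right) - 4029482} = \frac{\frac{1}{546} - 2856630}{\left(223 \left(- \frac{1}{2223}\right) + \frac{553}{67}\right) - 4029482} = - \frac{1559719979}{546 \left(\left(- \frac{223}{2223} + \frac{553}{67}\right) - 4029482\right)} = - \frac{1559719979}{546 \left(\frac{1214378}{148941} - 4029482\right)} = - \frac{1559719979}{546 \left(- \frac{600153864184}{148941}\right)} = \left(- \frac{1559719979}{546}\right) \left(- \frac{148941}{600153864184}\right) = \frac{5956570599801}{8402154098576}$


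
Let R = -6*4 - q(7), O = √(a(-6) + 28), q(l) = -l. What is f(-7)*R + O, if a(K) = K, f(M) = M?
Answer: 119 + √22 ≈ 123.69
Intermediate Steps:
O = √22 (O = √(-6 + 28) = √22 ≈ 4.6904)
R = -17 (R = -6*4 - (-1)*7 = -24 - 1*(-7) = -24 + 7 = -17)
f(-7)*R + O = -7*(-17) + √22 = 119 + √22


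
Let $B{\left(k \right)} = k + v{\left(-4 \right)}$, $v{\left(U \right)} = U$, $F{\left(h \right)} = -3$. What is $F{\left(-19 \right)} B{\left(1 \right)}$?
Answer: $9$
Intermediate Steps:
$B{\left(k \right)} = -4 + k$ ($B{\left(k \right)} = k - 4 = -4 + k$)
$F{\left(-19 \right)} B{\left(1 \right)} = - 3 \left(-4 + 1\right) = \left(-3\right) \left(-3\right) = 9$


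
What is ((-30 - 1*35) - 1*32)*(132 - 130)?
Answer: -194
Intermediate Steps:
((-30 - 1*35) - 1*32)*(132 - 130) = ((-30 - 35) - 32)*2 = (-65 - 32)*2 = -97*2 = -194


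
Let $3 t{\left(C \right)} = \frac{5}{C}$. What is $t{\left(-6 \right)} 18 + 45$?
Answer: $40$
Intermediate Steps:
$t{\left(C \right)} = \frac{5}{3 C}$ ($t{\left(C \right)} = \frac{5 \frac{1}{C}}{3} = \frac{5}{3 C}$)
$t{\left(-6 \right)} 18 + 45 = \frac{5}{3 \left(-6\right)} 18 + 45 = \frac{5}{3} \left(- \frac{1}{6}\right) 18 + 45 = \left(- \frac{5}{18}\right) 18 + 45 = -5 + 45 = 40$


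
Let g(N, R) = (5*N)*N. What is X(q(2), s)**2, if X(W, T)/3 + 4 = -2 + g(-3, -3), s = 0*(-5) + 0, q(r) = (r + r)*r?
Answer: 13689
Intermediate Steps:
g(N, R) = 5*N**2
q(r) = 2*r**2 (q(r) = (2*r)*r = 2*r**2)
s = 0 (s = 0 + 0 = 0)
X(W, T) = 117 (X(W, T) = -12 + 3*(-2 + 5*(-3)**2) = -12 + 3*(-2 + 5*9) = -12 + 3*(-2 + 45) = -12 + 3*43 = -12 + 129 = 117)
X(q(2), s)**2 = 117**2 = 13689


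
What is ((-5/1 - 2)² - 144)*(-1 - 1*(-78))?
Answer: -7315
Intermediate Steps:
((-5/1 - 2)² - 144)*(-1 - 1*(-78)) = ((-5*1 - 2)² - 144)*(-1 + 78) = ((-5 - 2)² - 144)*77 = ((-7)² - 144)*77 = (49 - 144)*77 = -95*77 = -7315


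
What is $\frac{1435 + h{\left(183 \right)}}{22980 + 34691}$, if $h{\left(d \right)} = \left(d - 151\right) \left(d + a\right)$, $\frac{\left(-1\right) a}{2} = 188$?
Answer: $- \frac{4741}{57671} \approx -0.082208$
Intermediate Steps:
$a = -376$ ($a = \left(-2\right) 188 = -376$)
$h{\left(d \right)} = \left(-376 + d\right) \left(-151 + d\right)$ ($h{\left(d \right)} = \left(d - 151\right) \left(d - 376\right) = \left(-151 + d\right) \left(-376 + d\right) = \left(-376 + d\right) \left(-151 + d\right)$)
$\frac{1435 + h{\left(183 \right)}}{22980 + 34691} = \frac{1435 + \left(56776 + 183^{2} - 96441\right)}{22980 + 34691} = \frac{1435 + \left(56776 + 33489 - 96441\right)}{57671} = \left(1435 - 6176\right) \frac{1}{57671} = \left(-4741\right) \frac{1}{57671} = - \frac{4741}{57671}$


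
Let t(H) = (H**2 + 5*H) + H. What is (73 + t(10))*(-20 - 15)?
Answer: -8155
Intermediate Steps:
t(H) = H**2 + 6*H
(73 + t(10))*(-20 - 15) = (73 + 10*(6 + 10))*(-20 - 15) = (73 + 10*16)*(-35) = (73 + 160)*(-35) = 233*(-35) = -8155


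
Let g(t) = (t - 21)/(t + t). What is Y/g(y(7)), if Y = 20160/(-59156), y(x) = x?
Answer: 5040/14789 ≈ 0.34079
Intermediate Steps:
Y = -5040/14789 (Y = 20160*(-1/59156) = -5040/14789 ≈ -0.34079)
g(t) = (-21 + t)/(2*t) (g(t) = (-21 + t)/((2*t)) = (-21 + t)*(1/(2*t)) = (-21 + t)/(2*t))
Y/g(y(7)) = -5040*14/(-21 + 7)/14789 = -5040/(14789*((½)*(⅐)*(-14))) = -5040/14789/(-1) = -5040/14789*(-1) = 5040/14789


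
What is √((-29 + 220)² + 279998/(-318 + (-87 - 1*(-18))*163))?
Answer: √541785255595/3855 ≈ 190.94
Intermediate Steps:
√((-29 + 220)² + 279998/(-318 + (-87 - 1*(-18))*163)) = √(191² + 279998/(-318 + (-87 + 18)*163)) = √(36481 + 279998/(-318 - 69*163)) = √(36481 + 279998/(-318 - 11247)) = √(36481 + 279998/(-11565)) = √(36481 + 279998*(-1/11565)) = √(36481 - 279998/11565) = √(421622767/11565) = √541785255595/3855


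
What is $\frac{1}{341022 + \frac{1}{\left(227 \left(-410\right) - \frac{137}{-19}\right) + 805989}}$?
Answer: $\frac{13545598}{4619346921175} \approx 2.9324 \cdot 10^{-6}$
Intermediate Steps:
$\frac{1}{341022 + \frac{1}{\left(227 \left(-410\right) - \frac{137}{-19}\right) + 805989}} = \frac{1}{341022 + \frac{1}{\left(-93070 - - \frac{137}{19}\right) + 805989}} = \frac{1}{341022 + \frac{1}{\left(-93070 + \frac{137}{19}\right) + 805989}} = \frac{1}{341022 + \frac{1}{- \frac{1768193}{19} + 805989}} = \frac{1}{341022 + \frac{1}{\frac{13545598}{19}}} = \frac{1}{341022 + \frac{19}{13545598}} = \frac{1}{\frac{4619346921175}{13545598}} = \frac{13545598}{4619346921175}$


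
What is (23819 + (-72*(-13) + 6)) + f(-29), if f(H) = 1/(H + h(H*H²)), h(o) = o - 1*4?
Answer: 604713141/24422 ≈ 24761.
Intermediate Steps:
h(o) = -4 + o (h(o) = o - 4 = -4 + o)
f(H) = 1/(-4 + H + H³) (f(H) = 1/(H + (-4 + H*H²)) = 1/(H + (-4 + H³)) = 1/(-4 + H + H³))
(23819 + (-72*(-13) + 6)) + f(-29) = (23819 + (-72*(-13) + 6)) + 1/(-4 - 29 + (-29)³) = (23819 + (936 + 6)) + 1/(-4 - 29 - 24389) = (23819 + 942) + 1/(-24422) = 24761 - 1/24422 = 604713141/24422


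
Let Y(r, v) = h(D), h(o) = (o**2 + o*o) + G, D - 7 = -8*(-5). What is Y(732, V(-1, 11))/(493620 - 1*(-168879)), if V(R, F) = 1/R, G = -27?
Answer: 4391/662499 ≈ 0.0066279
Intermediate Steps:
D = 47 (D = 7 - 8*(-5) = 7 + 40 = 47)
h(o) = -27 + 2*o**2 (h(o) = (o**2 + o*o) - 27 = (o**2 + o**2) - 27 = 2*o**2 - 27 = -27 + 2*o**2)
Y(r, v) = 4391 (Y(r, v) = -27 + 2*47**2 = -27 + 2*2209 = -27 + 4418 = 4391)
Y(732, V(-1, 11))/(493620 - 1*(-168879)) = 4391/(493620 - 1*(-168879)) = 4391/(493620 + 168879) = 4391/662499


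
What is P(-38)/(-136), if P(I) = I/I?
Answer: -1/136 ≈ -0.0073529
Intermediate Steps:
P(I) = 1
P(-38)/(-136) = 1/(-136) = 1*(-1/136) = -1/136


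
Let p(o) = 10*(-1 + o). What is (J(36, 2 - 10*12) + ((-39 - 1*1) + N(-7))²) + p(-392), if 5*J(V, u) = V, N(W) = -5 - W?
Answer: -12394/5 ≈ -2478.8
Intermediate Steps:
J(V, u) = V/5
p(o) = -10 + 10*o
(J(36, 2 - 10*12) + ((-39 - 1*1) + N(-7))²) + p(-392) = ((⅕)*36 + ((-39 - 1*1) + (-5 - 1*(-7)))²) + (-10 + 10*(-392)) = (36/5 + ((-39 - 1) + (-5 + 7))²) + (-10 - 3920) = (36/5 + (-40 + 2)²) - 3930 = (36/5 + (-38)²) - 3930 = (36/5 + 1444) - 3930 = 7256/5 - 3930 = -12394/5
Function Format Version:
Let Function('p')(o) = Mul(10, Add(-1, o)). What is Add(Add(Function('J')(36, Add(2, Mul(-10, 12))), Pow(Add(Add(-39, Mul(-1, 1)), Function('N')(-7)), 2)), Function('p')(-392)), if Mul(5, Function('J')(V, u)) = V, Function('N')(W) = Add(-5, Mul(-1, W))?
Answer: Rational(-12394, 5) ≈ -2478.8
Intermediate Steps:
Function('J')(V, u) = Mul(Rational(1, 5), V)
Function('p')(o) = Add(-10, Mul(10, o))
Add(Add(Function('J')(36, Add(2, Mul(-10, 12))), Pow(Add(Add(-39, Mul(-1, 1)), Function('N')(-7)), 2)), Function('p')(-392)) = Add(Add(Mul(Rational(1, 5), 36), Pow(Add(Add(-39, Mul(-1, 1)), Add(-5, Mul(-1, -7))), 2)), Add(-10, Mul(10, -392))) = Add(Add(Rational(36, 5), Pow(Add(Add(-39, -1), Add(-5, 7)), 2)), Add(-10, -3920)) = Add(Add(Rational(36, 5), Pow(Add(-40, 2), 2)), -3930) = Add(Add(Rational(36, 5), Pow(-38, 2)), -3930) = Add(Add(Rational(36, 5), 1444), -3930) = Add(Rational(7256, 5), -3930) = Rational(-12394, 5)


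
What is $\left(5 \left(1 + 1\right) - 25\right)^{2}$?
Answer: $225$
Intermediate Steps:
$\left(5 \left(1 + 1\right) - 25\right)^{2} = \left(5 \cdot 2 - 25\right)^{2} = \left(10 - 25\right)^{2} = \left(-15\right)^{2} = 225$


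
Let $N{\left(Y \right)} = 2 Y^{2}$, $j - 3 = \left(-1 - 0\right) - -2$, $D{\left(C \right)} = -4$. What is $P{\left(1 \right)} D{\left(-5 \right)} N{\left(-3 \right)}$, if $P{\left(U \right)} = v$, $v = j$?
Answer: $-288$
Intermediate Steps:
$j = 4$ ($j = 3 - -1 = 3 + \left(\left(-1 + 0\right) + 2\right) = 3 + \left(-1 + 2\right) = 3 + 1 = 4$)
$v = 4$
$P{\left(U \right)} = 4$
$P{\left(1 \right)} D{\left(-5 \right)} N{\left(-3 \right)} = 4 \left(-4\right) 2 \left(-3\right)^{2} = - 16 \cdot 2 \cdot 9 = \left(-16\right) 18 = -288$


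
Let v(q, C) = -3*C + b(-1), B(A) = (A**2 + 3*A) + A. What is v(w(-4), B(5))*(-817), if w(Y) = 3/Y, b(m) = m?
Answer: 111112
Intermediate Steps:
B(A) = A**2 + 4*A
v(q, C) = -1 - 3*C (v(q, C) = -3*C - 1 = -1 - 3*C)
v(w(-4), B(5))*(-817) = (-1 - 15*(4 + 5))*(-817) = (-1 - 15*9)*(-817) = (-1 - 3*45)*(-817) = (-1 - 135)*(-817) = -136*(-817) = 111112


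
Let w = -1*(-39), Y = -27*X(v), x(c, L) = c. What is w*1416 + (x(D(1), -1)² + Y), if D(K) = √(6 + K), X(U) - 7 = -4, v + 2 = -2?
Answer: 55150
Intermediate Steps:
v = -4 (v = -2 - 2 = -4)
X(U) = 3 (X(U) = 7 - 4 = 3)
Y = -81 (Y = -27*3 = -81)
w = 39
w*1416 + (x(D(1), -1)² + Y) = 39*1416 + ((√(6 + 1))² - 81) = 55224 + ((√7)² - 81) = 55224 + (7 - 81) = 55224 - 74 = 55150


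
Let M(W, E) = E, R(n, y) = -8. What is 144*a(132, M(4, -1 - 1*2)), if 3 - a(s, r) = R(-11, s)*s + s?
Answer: 133488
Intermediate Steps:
a(s, r) = 3 + 7*s (a(s, r) = 3 - (-8*s + s) = 3 - (-7)*s = 3 + 7*s)
144*a(132, M(4, -1 - 1*2)) = 144*(3 + 7*132) = 144*(3 + 924) = 144*927 = 133488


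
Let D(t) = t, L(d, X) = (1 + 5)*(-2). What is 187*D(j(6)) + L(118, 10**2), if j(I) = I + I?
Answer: 2232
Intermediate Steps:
L(d, X) = -12 (L(d, X) = 6*(-2) = -12)
j(I) = 2*I
187*D(j(6)) + L(118, 10**2) = 187*(2*6) - 12 = 187*12 - 12 = 2244 - 12 = 2232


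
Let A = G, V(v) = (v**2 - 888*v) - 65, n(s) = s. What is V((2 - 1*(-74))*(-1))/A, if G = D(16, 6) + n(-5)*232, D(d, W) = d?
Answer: -73199/1144 ≈ -63.985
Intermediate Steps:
V(v) = -65 + v**2 - 888*v
G = -1144 (G = 16 - 5*232 = 16 - 1160 = -1144)
A = -1144
V((2 - 1*(-74))*(-1))/A = (-65 + ((2 - 1*(-74))*(-1))**2 - 888*(2 - 1*(-74))*(-1))/(-1144) = (-65 + ((2 + 74)*(-1))**2 - 888*(2 + 74)*(-1))*(-1/1144) = (-65 + (76*(-1))**2 - 67488*(-1))*(-1/1144) = (-65 + (-76)**2 - 888*(-76))*(-1/1144) = (-65 + 5776 + 67488)*(-1/1144) = 73199*(-1/1144) = -73199/1144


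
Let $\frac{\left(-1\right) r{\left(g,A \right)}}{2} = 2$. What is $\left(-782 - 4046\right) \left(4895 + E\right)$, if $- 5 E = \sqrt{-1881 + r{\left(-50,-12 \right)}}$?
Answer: $-23633060 + \frac{4828 i \sqrt{1885}}{5} \approx -2.3633 \cdot 10^{7} + 41923.0 i$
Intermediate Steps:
$r{\left(g,A \right)} = -4$ ($r{\left(g,A \right)} = \left(-2\right) 2 = -4$)
$E = - \frac{i \sqrt{1885}}{5}$ ($E = - \frac{\sqrt{-1881 - 4}}{5} = - \frac{\sqrt{-1885}}{5} = - \frac{i \sqrt{1885}}{5} \approx - 8.6833 i$)
$\left(-782 - 4046\right) \left(4895 + E\right) = \left(-782 - 4046\right) \left(4895 - \frac{i \sqrt{1885}}{5}\right) = - 4828 \left(4895 - \frac{i \sqrt{1885}}{5}\right) = -23633060 + \frac{4828 i \sqrt{1885}}{5}$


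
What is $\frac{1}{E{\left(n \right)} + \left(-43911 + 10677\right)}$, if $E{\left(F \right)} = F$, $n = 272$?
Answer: $- \frac{1}{32962} \approx -3.0338 \cdot 10^{-5}$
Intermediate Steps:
$\frac{1}{E{\left(n \right)} + \left(-43911 + 10677\right)} = \frac{1}{272 + \left(-43911 + 10677\right)} = \frac{1}{272 - 33234} = \frac{1}{-32962} = - \frac{1}{32962}$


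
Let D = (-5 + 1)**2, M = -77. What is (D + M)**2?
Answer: 3721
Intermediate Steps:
D = 16 (D = (-4)**2 = 16)
(D + M)**2 = (16 - 77)**2 = (-61)**2 = 3721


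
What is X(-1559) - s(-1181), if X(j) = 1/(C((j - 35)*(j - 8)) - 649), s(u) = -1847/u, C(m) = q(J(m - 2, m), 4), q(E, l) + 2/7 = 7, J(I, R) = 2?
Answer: -8312379/5309776 ≈ -1.5655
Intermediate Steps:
q(E, l) = 47/7 (q(E, l) = -2/7 + 7 = 47/7)
C(m) = 47/7
X(j) = -7/4496 (X(j) = 1/(47/7 - 649) = 1/(-4496/7) = -7/4496)
X(-1559) - s(-1181) = -7/4496 - (-1847)/(-1181) = -7/4496 - (-1847)*(-1)/1181 = -7/4496 - 1*1847/1181 = -7/4496 - 1847/1181 = -8312379/5309776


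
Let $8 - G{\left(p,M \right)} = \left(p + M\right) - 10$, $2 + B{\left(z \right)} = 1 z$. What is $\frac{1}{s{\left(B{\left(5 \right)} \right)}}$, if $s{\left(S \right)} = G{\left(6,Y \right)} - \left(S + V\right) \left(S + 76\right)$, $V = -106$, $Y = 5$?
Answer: $\frac{1}{8144} \approx 0.00012279$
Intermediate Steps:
$B{\left(z \right)} = -2 + z$ ($B{\left(z \right)} = -2 + 1 z = -2 + z$)
$G{\left(p,M \right)} = 18 - M - p$ ($G{\left(p,M \right)} = 8 - \left(\left(p + M\right) - 10\right) = 8 - \left(\left(M + p\right) - 10\right) = 8 - \left(-10 + M + p\right) = 18 - M - p$)
$s{\left(S \right)} = 7 - \left(-106 + S\right) \left(76 + S\right)$ ($s{\left(S \right)} = \left(18 - 5 - 6\right) - \left(S - 106\right) \left(S + 76\right) = \left(18 - 5 - 6\right) - \left(-106 + S\right) \left(76 + S\right) = 7 - \left(-106 + S\right) \left(76 + S\right)$)
$\frac{1}{s{\left(B{\left(5 \right)} \right)}} = \frac{1}{8063 - \left(-2 + 5\right)^{2} + 30 \left(-2 + 5\right)} = \frac{1}{8063 - 3^{2} + 30 \cdot 3} = \frac{1}{8063 - 9 + 90} = \frac{1}{8144}$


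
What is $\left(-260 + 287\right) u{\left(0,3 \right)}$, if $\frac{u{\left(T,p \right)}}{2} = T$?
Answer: $0$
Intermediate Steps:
$u{\left(T,p \right)} = 2 T$
$\left(-260 + 287\right) u{\left(0,3 \right)} = \left(-260 + 287\right) 2 \cdot 0 = 27 \cdot 0 = 0$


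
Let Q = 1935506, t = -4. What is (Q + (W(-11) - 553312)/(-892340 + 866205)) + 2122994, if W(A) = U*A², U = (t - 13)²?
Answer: 106069415843/26135 ≈ 4.0585e+6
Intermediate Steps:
U = 289 (U = (-4 - 13)² = (-17)² = 289)
W(A) = 289*A²
(Q + (W(-11) - 553312)/(-892340 + 866205)) + 2122994 = (1935506 + (289*(-11)² - 553312)/(-892340 + 866205)) + 2122994 = (1935506 + (289*121 - 553312)/(-26135)) + 2122994 = (1935506 + (34969 - 553312)*(-1/26135)) + 2122994 = (1935506 - 518343*(-1/26135)) + 2122994 = (1935506 + 518343/26135) + 2122994 = 50584967653/26135 + 2122994 = 106069415843/26135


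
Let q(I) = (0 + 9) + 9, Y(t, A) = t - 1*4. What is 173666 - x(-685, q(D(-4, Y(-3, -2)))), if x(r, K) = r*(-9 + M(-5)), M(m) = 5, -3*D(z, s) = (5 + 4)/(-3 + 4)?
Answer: 170926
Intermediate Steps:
Y(t, A) = -4 + t (Y(t, A) = t - 4 = -4 + t)
D(z, s) = -3 (D(z, s) = -(5 + 4)/(3*(-3 + 4)) = -3/1 = -3)
q(I) = 18 (q(I) = 9 + 9 = 18)
x(r, K) = -4*r (x(r, K) = r*(-9 + 5) = r*(-4) = -4*r)
173666 - x(-685, q(D(-4, Y(-3, -2)))) = 173666 - (-4)*(-685) = 173666 - 1*2740 = 173666 - 2740 = 170926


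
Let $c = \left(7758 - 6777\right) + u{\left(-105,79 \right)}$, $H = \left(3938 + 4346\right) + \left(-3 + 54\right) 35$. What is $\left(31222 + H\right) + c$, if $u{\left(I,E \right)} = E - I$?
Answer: $42456$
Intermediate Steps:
$H = 10069$ ($H = 8284 + 51 \cdot 35 = 8284 + 1785 = 10069$)
$c = 1165$ ($c = \left(7758 - 6777\right) + \left(79 - -105\right) = 981 + \left(79 + 105\right) = 981 + 184 = 1165$)
$\left(31222 + H\right) + c = \left(31222 + 10069\right) + 1165 = 41291 + 1165 = 42456$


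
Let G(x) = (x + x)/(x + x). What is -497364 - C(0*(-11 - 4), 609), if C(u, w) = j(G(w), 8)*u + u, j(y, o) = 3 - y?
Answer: -497364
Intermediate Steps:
G(x) = 1 (G(x) = (2*x)/((2*x)) = (2*x)*(1/(2*x)) = 1)
C(u, w) = 3*u (C(u, w) = (3 - 1*1)*u + u = (3 - 1)*u + u = 2*u + u = 3*u)
-497364 - C(0*(-11 - 4), 609) = -497364 - 3*0*(-11 - 4) = -497364 - 3*0*(-15) = -497364 - 3*0 = -497364 - 1*0 = -497364 + 0 = -497364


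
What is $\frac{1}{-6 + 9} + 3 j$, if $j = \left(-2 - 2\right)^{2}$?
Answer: $\frac{145}{3} \approx 48.333$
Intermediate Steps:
$j = 16$ ($j = \left(-4\right)^{2} = 16$)
$\frac{1}{-6 + 9} + 3 j = \frac{1}{-6 + 9} + 3 \cdot 16 = \frac{1}{3} + 48 = \frac{145}{3}$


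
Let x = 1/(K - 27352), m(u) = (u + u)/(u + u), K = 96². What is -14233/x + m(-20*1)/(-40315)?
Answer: 10406498371719/40315 ≈ 2.5813e+8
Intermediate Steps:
K = 9216
m(u) = 1 (m(u) = (2*u)/((2*u)) = (2*u)*(1/(2*u)) = 1)
x = -1/18136 (x = 1/(9216 - 27352) = 1/(-18136) = -1/18136 ≈ -5.5139e-5)
-14233/x + m(-20*1)/(-40315) = -14233/(-1/18136) + 1/(-40315) = -14233*(-18136) + 1*(-1/40315) = 258129688 - 1/40315 = 10406498371719/40315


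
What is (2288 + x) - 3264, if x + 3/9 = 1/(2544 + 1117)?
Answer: -10723066/10983 ≈ -976.33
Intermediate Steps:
x = -3658/10983 (x = -1/3 + 1/(2544 + 1117) = -1/3 + 1/3661 = -3658/10983 ≈ -0.33306)
(2288 + x) - 3264 = (2288 - 3658/10983) - 3264 = 25125446/10983 - 3264 = -10723066/10983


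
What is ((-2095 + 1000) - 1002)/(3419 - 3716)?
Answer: 233/33 ≈ 7.0606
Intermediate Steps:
((-2095 + 1000) - 1002)/(3419 - 3716) = (-1095 - 1002)/(-297) = -2097*(-1/297) = 233/33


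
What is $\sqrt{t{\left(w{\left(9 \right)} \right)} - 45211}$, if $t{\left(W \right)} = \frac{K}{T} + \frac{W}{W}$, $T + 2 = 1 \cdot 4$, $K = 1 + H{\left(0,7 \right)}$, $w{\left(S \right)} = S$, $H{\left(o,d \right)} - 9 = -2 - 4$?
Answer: $2 i \sqrt{11302} \approx 212.62 i$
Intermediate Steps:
$H{\left(o,d \right)} = 3$ ($H{\left(o,d \right)} = 9 - 6 = 3$)
$K = 4$ ($K = 1 + 3 = 4$)
$T = 2$ ($T = -2 + 1 \cdot 4 = -2 + 4 = 2$)
$t{\left(W \right)} = 3$ ($t{\left(W \right)} = \frac{4}{2} + \frac{W}{W} = 4 \cdot \frac{1}{2} + 1 = 2 + 1 = 3$)
$\sqrt{t{\left(w{\left(9 \right)} \right)} - 45211} = \sqrt{3 - 45211} = \sqrt{-45208} = 2 i \sqrt{11302}$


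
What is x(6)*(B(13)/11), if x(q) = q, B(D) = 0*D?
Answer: 0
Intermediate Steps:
B(D) = 0
x(6)*(B(13)/11) = 6*(0/11) = 6*(0*(1/11)) = 6*0 = 0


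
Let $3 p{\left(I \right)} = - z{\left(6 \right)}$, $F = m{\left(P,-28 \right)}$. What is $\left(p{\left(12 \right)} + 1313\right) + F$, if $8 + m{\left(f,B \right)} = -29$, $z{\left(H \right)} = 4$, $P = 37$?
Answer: $\frac{3824}{3} \approx 1274.7$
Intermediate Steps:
$m{\left(f,B \right)} = -37$ ($m{\left(f,B \right)} = -8 - 29 = -37$)
$F = -37$
$p{\left(I \right)} = - \frac{4}{3}$ ($p{\left(I \right)} = \frac{\left(-1\right) 4}{3} = \frac{1}{3} \left(-4\right) = - \frac{4}{3}$)
$\left(p{\left(12 \right)} + 1313\right) + F = \left(- \frac{4}{3} + 1313\right) - 37 = \frac{3935}{3} - 37 = \frac{3824}{3}$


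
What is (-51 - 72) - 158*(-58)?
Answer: 9041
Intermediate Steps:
(-51 - 72) - 158*(-58) = -123 + 9164 = 9041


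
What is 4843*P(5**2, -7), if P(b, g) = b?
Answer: 121075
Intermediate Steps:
4843*P(5**2, -7) = 4843*5**2 = 4843*25 = 121075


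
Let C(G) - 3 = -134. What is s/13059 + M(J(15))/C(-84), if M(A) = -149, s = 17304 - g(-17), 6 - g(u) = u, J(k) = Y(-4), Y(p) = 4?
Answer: 4209602/1710729 ≈ 2.4607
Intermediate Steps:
J(k) = 4
g(u) = 6 - u
s = 17281 (s = 17304 - (6 - 1*(-17)) = 17304 - (6 + 17) = 17304 - 1*23 = 17304 - 23 = 17281)
C(G) = -131 (C(G) = 3 - 134 = -131)
s/13059 + M(J(15))/C(-84) = 17281/13059 - 149/(-131) = 17281*(1/13059) - 149*(-1/131) = 17281/13059 + 149/131 = 4209602/1710729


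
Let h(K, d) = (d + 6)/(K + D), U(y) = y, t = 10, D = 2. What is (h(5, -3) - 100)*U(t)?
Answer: -6970/7 ≈ -995.71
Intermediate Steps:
h(K, d) = (6 + d)/(2 + K) (h(K, d) = (d + 6)/(K + 2) = (6 + d)/(2 + K))
(h(5, -3) - 100)*U(t) = ((6 - 3)/(2 + 5) - 100)*10 = (3/7 - 100)*10 = -697/7*10 = -6970/7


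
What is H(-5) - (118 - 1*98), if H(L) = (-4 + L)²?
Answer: 61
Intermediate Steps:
H(-5) - (118 - 1*98) = (-4 - 5)² - (118 - 1*98) = (-9)² - (118 - 98) = 81 - 1*20 = 81 - 20 = 61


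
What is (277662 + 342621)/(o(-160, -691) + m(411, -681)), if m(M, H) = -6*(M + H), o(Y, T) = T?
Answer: 620283/929 ≈ 667.69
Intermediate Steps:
m(M, H) = -6*H - 6*M (m(M, H) = -6*(H + M) = -(6*H + 6*M) = -6*H - 6*M)
(277662 + 342621)/(o(-160, -691) + m(411, -681)) = (277662 + 342621)/(-691 + (-6*(-681) - 6*411)) = 620283/(-691 + (4086 - 2466)) = 620283/(-691 + 1620) = 620283/929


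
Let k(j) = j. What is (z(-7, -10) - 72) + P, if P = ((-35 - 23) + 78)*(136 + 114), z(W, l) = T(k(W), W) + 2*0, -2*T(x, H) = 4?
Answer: 4926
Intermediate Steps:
T(x, H) = -2 (T(x, H) = -1/2*4 = -2)
z(W, l) = -2 (z(W, l) = -2 + 2*0 = -2 + 0 = -2)
P = 5000 (P = (-58 + 78)*250 = 20*250 = 5000)
(z(-7, -10) - 72) + P = (-2 - 72) + 5000 = -74 + 5000 = 4926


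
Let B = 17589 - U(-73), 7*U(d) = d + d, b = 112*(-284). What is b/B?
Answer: -222656/123269 ≈ -1.8063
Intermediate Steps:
b = -31808
U(d) = 2*d/7 (U(d) = (d + d)/7 = (2*d)/7 = 2*d/7)
B = 123269/7 (B = 17589 - 2*(-73)/7 = 17589 - 1*(-146/7) = 17589 + 146/7 = 123269/7 ≈ 17610.)
b/B = -31808/123269/7 = -31808*7/123269 = -222656/123269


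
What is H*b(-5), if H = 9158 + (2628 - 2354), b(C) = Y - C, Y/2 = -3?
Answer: -9432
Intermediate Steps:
Y = -6 (Y = 2*(-3) = -6)
b(C) = -6 - C
H = 9432 (H = 9158 + 274 = 9432)
H*b(-5) = 9432*(-6 - 1*(-5)) = 9432*(-6 + 5) = 9432*(-1) = -9432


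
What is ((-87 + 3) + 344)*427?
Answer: 111020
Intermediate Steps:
((-87 + 3) + 344)*427 = (-84 + 344)*427 = 260*427 = 111020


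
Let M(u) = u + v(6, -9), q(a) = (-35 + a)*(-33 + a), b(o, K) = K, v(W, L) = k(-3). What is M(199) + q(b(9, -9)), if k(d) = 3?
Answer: 2050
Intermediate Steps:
v(W, L) = 3
M(u) = 3 + u (M(u) = u + 3 = 3 + u)
M(199) + q(b(9, -9)) = (3 + 199) + (1155 + (-9)**2 - 68*(-9)) = 202 + (1155 + 81 + 612) = 202 + 1848 = 2050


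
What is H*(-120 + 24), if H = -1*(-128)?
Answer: -12288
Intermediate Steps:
H = 128
H*(-120 + 24) = 128*(-120 + 24) = 128*(-96) = -12288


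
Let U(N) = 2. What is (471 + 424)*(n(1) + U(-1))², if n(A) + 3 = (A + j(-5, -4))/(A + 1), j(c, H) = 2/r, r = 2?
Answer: 0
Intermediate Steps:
j(c, H) = 1 (j(c, H) = 2/2 = 2*(½) = 1)
n(A) = -2 (n(A) = -3 + (A + 1)/(A + 1) = -3 + (1 + A)/(1 + A) = -3 + 1 = -2)
(471 + 424)*(n(1) + U(-1))² = (471 + 424)*(-2 + 2)² = 895*0² = 895*0 = 0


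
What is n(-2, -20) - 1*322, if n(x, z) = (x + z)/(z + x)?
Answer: -321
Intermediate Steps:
n(x, z) = 1 (n(x, z) = (x + z)/(x + z) = 1)
n(-2, -20) - 1*322 = 1 - 1*322 = 1 - 322 = -321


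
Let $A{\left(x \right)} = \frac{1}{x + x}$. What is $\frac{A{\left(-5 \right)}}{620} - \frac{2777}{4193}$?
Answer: $- \frac{17221593}{25996600} \approx -0.66246$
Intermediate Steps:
$A{\left(x \right)} = \frac{1}{2 x}$
$\frac{A{\left(-5 \right)}}{620} - \frac{2777}{4193} = \frac{\frac{1}{2} \frac{1}{-5}}{620} - \frac{2777}{4193} = \frac{1}{2} \left(- \frac{1}{5}\right) \frac{1}{620} - \frac{2777}{4193} = \left(- \frac{1}{10}\right) \frac{1}{620} - \frac{2777}{4193} = - \frac{1}{6200} - \frac{2777}{4193} = - \frac{17221593}{25996600}$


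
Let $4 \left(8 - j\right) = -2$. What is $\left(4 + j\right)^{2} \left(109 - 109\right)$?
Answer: $0$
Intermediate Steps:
$j = \frac{17}{2}$ ($j = 8 - - \frac{1}{2} = 8 + \frac{1}{2} = \frac{17}{2} \approx 8.5$)
$\left(4 + j\right)^{2} \left(109 - 109\right) = \left(4 + \frac{17}{2}\right)^{2} \left(109 - 109\right) = \left(\frac{25}{2}\right)^{2} \cdot 0 = \frac{625}{4} \cdot 0 = 0$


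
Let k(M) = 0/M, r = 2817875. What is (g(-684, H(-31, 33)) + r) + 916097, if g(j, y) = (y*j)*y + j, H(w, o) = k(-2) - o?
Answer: 2988412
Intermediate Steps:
k(M) = 0
H(w, o) = -o (H(w, o) = 0 - o = -o)
g(j, y) = j + j*y**2 (g(j, y) = (j*y)*y + j = j*y**2 + j = j + j*y**2)
(g(-684, H(-31, 33)) + r) + 916097 = (-684*(1 + (-1*33)**2) + 2817875) + 916097 = (-684*(1 + (-33)**2) + 2817875) + 916097 = (-684*(1 + 1089) + 2817875) + 916097 = (-684*1090 + 2817875) + 916097 = (-745560 + 2817875) + 916097 = 2072315 + 916097 = 2988412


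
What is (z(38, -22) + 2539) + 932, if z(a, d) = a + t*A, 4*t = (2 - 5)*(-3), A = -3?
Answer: 14009/4 ≈ 3502.3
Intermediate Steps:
t = 9/4 (t = ((2 - 5)*(-3))/4 = (-3*(-3))/4 = (1/4)*9 = 9/4 ≈ 2.2500)
z(a, d) = -27/4 + a (z(a, d) = a + (9/4)*(-3) = a - 27/4 = -27/4 + a)
(z(38, -22) + 2539) + 932 = ((-27/4 + 38) + 2539) + 932 = (125/4 + 2539) + 932 = 10281/4 + 932 = 14009/4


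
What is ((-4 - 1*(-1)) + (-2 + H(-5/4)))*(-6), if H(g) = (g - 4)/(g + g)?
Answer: 87/5 ≈ 17.400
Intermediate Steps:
H(g) = (-4 + g)/(2*g) (H(g) = (-4 + g)/((2*g)) = (-4 + g)*(1/(2*g)) = (-4 + g)/(2*g))
((-4 - 1*(-1)) + (-2 + H(-5/4)))*(-6) = ((-4 - 1*(-1)) + (-2 + (-4 - 5/4)/(2*((-5/4)))))*(-6) = ((-4 + 1) + (-2 + (-4 - 5*¼)/(2*((-5*¼)))))*(-6) = (-3 + (-2 + (-4 - 5/4)/(2*(-5/4))))*(-6) = (-3 + (-2 + (½)*(-⅘)*(-21/4)))*(-6) = (-3 + (-2 + 21/10))*(-6) = (-3 + ⅒)*(-6) = -29/10*(-6) = 87/5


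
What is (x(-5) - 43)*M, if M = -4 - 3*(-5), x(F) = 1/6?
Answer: -2827/6 ≈ -471.17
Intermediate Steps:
x(F) = 1/6
M = 11 (M = -4 + 15 = 11)
(x(-5) - 43)*M = (1/6 - 43)*11 = -257/6*11 = -2827/6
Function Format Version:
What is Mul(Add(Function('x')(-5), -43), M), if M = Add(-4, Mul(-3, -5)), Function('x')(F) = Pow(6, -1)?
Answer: Rational(-2827, 6) ≈ -471.17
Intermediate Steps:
Function('x')(F) = Rational(1, 6)
M = 11 (M = Add(-4, 15) = 11)
Mul(Add(Function('x')(-5), -43), M) = Mul(Add(Rational(1, 6), -43), 11) = Mul(Rational(-257, 6), 11) = Rational(-2827, 6)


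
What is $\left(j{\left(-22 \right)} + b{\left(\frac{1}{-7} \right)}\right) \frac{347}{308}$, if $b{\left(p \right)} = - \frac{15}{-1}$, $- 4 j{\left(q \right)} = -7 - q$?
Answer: $\frac{15615}{1232} \approx 12.675$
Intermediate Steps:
$j{\left(q \right)} = \frac{7}{4} + \frac{q}{4}$ ($j{\left(q \right)} = - \frac{-7 - q}{4} = \frac{7}{4} + \frac{q}{4}$)
$b{\left(p \right)} = 15$ ($b{\left(p \right)} = \left(-15\right) \left(-1\right) = 15$)
$\left(j{\left(-22 \right)} + b{\left(\frac{1}{-7} \right)}\right) \frac{347}{308} = \left(\left(\frac{7}{4} + \frac{1}{4} \left(-22\right)\right) + 15\right) \frac{347}{308} = \left(\left(\frac{7}{4} - \frac{11}{2}\right) + 15\right) 347 \cdot \frac{1}{308} = \left(- \frac{15}{4} + 15\right) \frac{347}{308} = \frac{45}{4} \cdot \frac{347}{308} = \frac{15615}{1232}$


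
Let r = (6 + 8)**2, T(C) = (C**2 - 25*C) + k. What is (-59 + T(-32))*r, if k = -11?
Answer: 343784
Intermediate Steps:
T(C) = -11 + C**2 - 25*C (T(C) = (C**2 - 25*C) - 11 = -11 + C**2 - 25*C)
r = 196 (r = 14**2 = 196)
(-59 + T(-32))*r = (-59 + (-11 + (-32)**2 - 25*(-32)))*196 = (-59 + (-11 + 1024 + 800))*196 = (-59 + 1813)*196 = 1754*196 = 343784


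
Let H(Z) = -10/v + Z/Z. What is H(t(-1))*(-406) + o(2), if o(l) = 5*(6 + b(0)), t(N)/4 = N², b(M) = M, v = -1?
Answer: -4436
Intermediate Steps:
t(N) = 4*N²
H(Z) = 11 (H(Z) = -10/(-1) + Z/Z = -10*(-1) + 1 = 10 + 1 = 11)
o(l) = 30 (o(l) = 5*(6 + 0) = 5*6 = 30)
H(t(-1))*(-406) + o(2) = 11*(-406) + 30 = -4466 + 30 = -4436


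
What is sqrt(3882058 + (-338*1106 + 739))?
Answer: sqrt(3508969) ≈ 1873.2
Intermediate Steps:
sqrt(3882058 + (-338*1106 + 739)) = sqrt(3882058 + (-373828 + 739)) = sqrt(3882058 - 373089) = sqrt(3508969)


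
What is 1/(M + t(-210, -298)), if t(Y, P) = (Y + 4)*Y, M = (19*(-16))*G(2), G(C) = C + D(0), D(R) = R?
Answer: 1/42652 ≈ 2.3446e-5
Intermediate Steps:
G(C) = C (G(C) = C + 0 = C)
M = -608 (M = (19*(-16))*2 = -304*2 = -608)
t(Y, P) = Y*(4 + Y) (t(Y, P) = (4 + Y)*Y = Y*(4 + Y))
1/(M + t(-210, -298)) = 1/(-608 - 210*(4 - 210)) = 1/(-608 - 210*(-206)) = 1/(-608 + 43260) = 1/42652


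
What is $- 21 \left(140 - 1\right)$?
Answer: $-2919$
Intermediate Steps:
$- 21 \left(140 - 1\right) = \left(-21\right) 139 = -2919$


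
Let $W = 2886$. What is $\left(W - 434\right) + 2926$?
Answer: $5378$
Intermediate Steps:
$\left(W - 434\right) + 2926 = \left(2886 - 434\right) + 2926 = 2452 + 2926 = 5378$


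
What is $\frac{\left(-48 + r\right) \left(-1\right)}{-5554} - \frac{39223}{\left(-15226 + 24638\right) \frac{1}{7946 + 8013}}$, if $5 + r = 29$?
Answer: $- \frac{1738290635833}{26137124} \approx -66507.0$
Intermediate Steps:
$r = 24$ ($r = -5 + 29 = 24$)
$\frac{\left(-48 + r\right) \left(-1\right)}{-5554} - \frac{39223}{\left(-15226 + 24638\right) \frac{1}{7946 + 8013}} = \frac{\left(-48 + 24\right) \left(-1\right)}{-5554} - \frac{39223}{\left(-15226 + 24638\right) \frac{1}{7946 + 8013}} = \left(-24\right) \left(-1\right) \left(- \frac{1}{5554}\right) - \frac{39223}{9412 \cdot \frac{1}{15959}} = 24 \left(- \frac{1}{5554}\right) - \frac{39223}{9412 \cdot \frac{1}{15959}} = - \frac{12}{2777} - \frac{39223}{\frac{9412}{15959}} = - \frac{12}{2777} - \frac{625959857}{9412} = - \frac{1738290635833}{26137124}$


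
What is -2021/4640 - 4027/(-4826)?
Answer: 4465967/11196320 ≈ 0.39888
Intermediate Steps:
-2021/4640 - 4027/(-4826) = -2021*1/4640 - 4027*(-1/4826) = -2021/4640 + 4027/4826 = 4465967/11196320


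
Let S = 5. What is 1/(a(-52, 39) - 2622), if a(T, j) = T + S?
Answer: -1/2669 ≈ -0.00037467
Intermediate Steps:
a(T, j) = 5 + T (a(T, j) = T + 5 = 5 + T)
1/(a(-52, 39) - 2622) = 1/((5 - 52) - 2622) = 1/(-47 - 2622) = 1/(-2669) = -1/2669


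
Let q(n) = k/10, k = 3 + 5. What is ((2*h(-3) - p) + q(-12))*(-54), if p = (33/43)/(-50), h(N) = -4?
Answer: 417069/1075 ≈ 387.97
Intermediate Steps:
k = 8
q(n) = ⅘ (q(n) = 8/10 = 8*(⅒) = ⅘)
p = -33/2150 (p = (33*(1/43))*(-1/50) = (33/43)*(-1/50) = -33/2150 ≈ -0.015349)
((2*h(-3) - p) + q(-12))*(-54) = ((2*(-4) - 1*(-33/2150)) + ⅘)*(-54) = ((-8 + 33/2150) + ⅘)*(-54) = (-17167/2150 + ⅘)*(-54) = -15447/2150*(-54) = 417069/1075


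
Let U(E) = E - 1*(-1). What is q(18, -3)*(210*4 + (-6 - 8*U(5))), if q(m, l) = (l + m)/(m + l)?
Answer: 786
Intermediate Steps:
q(m, l) = 1 (q(m, l) = (l + m)/(l + m) = 1)
U(E) = 1 + E (U(E) = E + 1 = 1 + E)
q(18, -3)*(210*4 + (-6 - 8*U(5))) = 1*(210*4 + (-6 - 8*(1 + 5))) = 1*(840 + (-6 - 8*6)) = 1*(840 + (-6 - 48)) = 1*(840 - 54) = 1*786 = 786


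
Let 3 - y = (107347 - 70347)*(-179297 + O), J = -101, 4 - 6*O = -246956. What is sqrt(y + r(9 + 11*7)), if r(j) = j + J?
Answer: 2*sqrt(1277767247) ≈ 71492.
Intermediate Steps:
O = 41160 (O = 2/3 - 1/6*(-246956) = 2/3 + 123478/3 = 41160)
y = 5111069003 (y = 3 - (107347 - 70347)*(-179297 + 41160) = 3 - 37000*(-138137) = 3 - 1*(-5111069000) = 3 + 5111069000 = 5111069003)
r(j) = -101 + j (r(j) = j - 101 = -101 + j)
sqrt(y + r(9 + 11*7)) = sqrt(5111069003 + (-101 + (9 + 11*7))) = sqrt(5111069003 + (-101 + (9 + 77))) = sqrt(5111069003 + (-101 + 86)) = sqrt(5111069003 - 15) = sqrt(5111068988) = 2*sqrt(1277767247)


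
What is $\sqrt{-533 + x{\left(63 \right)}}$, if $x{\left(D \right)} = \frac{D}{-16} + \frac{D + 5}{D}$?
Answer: $\frac{i \sqrt{3781015}}{84} \approx 23.149 i$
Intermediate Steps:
$x{\left(D \right)} = - \frac{D}{16} + \frac{5 + D}{D}$ ($x{\left(D \right)} = D \left(- \frac{1}{16}\right) + \frac{5 + D}{D} = - \frac{D}{16} + \frac{5 + D}{D}$)
$\sqrt{-533 + x{\left(63 \right)}} = \sqrt{-533 + \left(1 + \frac{5}{63} - \frac{63}{16}\right)} = \sqrt{-533 - \frac{2881}{1008}} = \sqrt{- \frac{540145}{1008}} = \frac{i \sqrt{3781015}}{84}$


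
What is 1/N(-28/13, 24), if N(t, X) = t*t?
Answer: 169/784 ≈ 0.21556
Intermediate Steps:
N(t, X) = t**2
1/N(-28/13, 24) = 1/((-28/13)**2) = 1/(784/169) = 169/784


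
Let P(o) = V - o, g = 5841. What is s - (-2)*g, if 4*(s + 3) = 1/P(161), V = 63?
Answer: 4578167/392 ≈ 11679.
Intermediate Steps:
P(o) = 63 - o
s = -1177/392 (s = -3 + 1/(4*(63 - 1*161)) = -3 + 1/(4*(63 - 161)) = -3 + (1/4)/(-98) = -3 + (1/4)*(-1/98) = -3 - 1/392 = -1177/392 ≈ -3.0026)
s - (-2)*g = -1177/392 - (-2)*5841 = -1177/392 - 1*(-11682) = -1177/392 + 11682 = 4578167/392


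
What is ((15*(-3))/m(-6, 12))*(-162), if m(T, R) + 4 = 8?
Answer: 3645/2 ≈ 1822.5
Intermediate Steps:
m(T, R) = 4 (m(T, R) = -4 + 8 = 4)
((15*(-3))/m(-6, 12))*(-162) = ((15*(-3))/4)*(-162) = -45*1/4*(-162) = -45/4*(-162) = 3645/2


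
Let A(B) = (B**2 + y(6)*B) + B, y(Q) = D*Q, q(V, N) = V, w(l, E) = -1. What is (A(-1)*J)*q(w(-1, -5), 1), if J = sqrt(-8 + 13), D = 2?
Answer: 12*sqrt(5) ≈ 26.833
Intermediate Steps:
y(Q) = 2*Q
J = sqrt(5) ≈ 2.2361
A(B) = B**2 + 13*B (A(B) = (B**2 + (2*6)*B) + B = (B**2 + 12*B) + B = B**2 + 13*B)
(A(-1)*J)*q(w(-1, -5), 1) = ((-(13 - 1))*sqrt(5))*(-1) = ((-1*12)*sqrt(5))*(-1) = -12*sqrt(5)*(-1) = 12*sqrt(5)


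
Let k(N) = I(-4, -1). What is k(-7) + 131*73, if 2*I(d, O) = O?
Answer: 19125/2 ≈ 9562.5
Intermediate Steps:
I(d, O) = O/2
k(N) = -1/2 (k(N) = (1/2)*(-1) = -1/2)
k(-7) + 131*73 = -1/2 + 131*73 = -1/2 + 9563 = 19125/2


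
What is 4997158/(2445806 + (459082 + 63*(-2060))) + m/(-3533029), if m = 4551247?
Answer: 2512451085953/4902268521066 ≈ 0.51251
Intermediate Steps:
4997158/(2445806 + (459082 + 63*(-2060))) + m/(-3533029) = 4997158/(2445806 + (459082 + 63*(-2060))) + 4551247/(-3533029) = 4997158/(2445806 + (459082 - 129780)) + 4551247*(-1/3533029) = 4997158/(2445806 + 329302) - 4551247/3533029 = 4997158/2775108 - 4551247/3533029 = 4997158*(1/2775108) - 4551247/3533029 = 2498579/1387554 - 4551247/3533029 = 2512451085953/4902268521066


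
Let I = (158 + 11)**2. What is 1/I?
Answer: 1/28561 ≈ 3.5013e-5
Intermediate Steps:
I = 28561 (I = 169**2 = 28561)
1/I = 1/28561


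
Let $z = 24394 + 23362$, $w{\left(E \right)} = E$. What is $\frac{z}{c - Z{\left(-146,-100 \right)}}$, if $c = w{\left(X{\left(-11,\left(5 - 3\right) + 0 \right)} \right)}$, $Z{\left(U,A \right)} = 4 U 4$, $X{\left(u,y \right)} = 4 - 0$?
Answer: $\frac{11939}{585} \approx 20.409$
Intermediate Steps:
$X{\left(u,y \right)} = 4$ ($X{\left(u,y \right)} = 4 + 0 = 4$)
$Z{\left(U,A \right)} = 16 U$
$c = 4$
$z = 47756$
$\frac{z}{c - Z{\left(-146,-100 \right)}} = \frac{47756}{4 - 16 \left(-146\right)} = \frac{47756}{4 - -2336} = \frac{47756}{4 + 2336} = \frac{47756}{2340} = 47756 \cdot \frac{1}{2340} = \frac{11939}{585}$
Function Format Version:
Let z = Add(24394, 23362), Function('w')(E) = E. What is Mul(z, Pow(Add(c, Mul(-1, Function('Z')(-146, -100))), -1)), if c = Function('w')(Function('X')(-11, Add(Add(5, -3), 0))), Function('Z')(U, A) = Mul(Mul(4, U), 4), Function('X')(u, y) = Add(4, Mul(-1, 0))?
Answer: Rational(11939, 585) ≈ 20.409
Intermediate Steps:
Function('X')(u, y) = 4 (Function('X')(u, y) = Add(4, 0) = 4)
Function('Z')(U, A) = Mul(16, U)
c = 4
z = 47756
Mul(z, Pow(Add(c, Mul(-1, Function('Z')(-146, -100))), -1)) = Mul(47756, Pow(Add(4, Mul(-1, Mul(16, -146))), -1)) = Mul(47756, Pow(Add(4, Mul(-1, -2336)), -1)) = Mul(47756, Pow(Add(4, 2336), -1)) = Mul(47756, Pow(2340, -1)) = Mul(47756, Rational(1, 2340)) = Rational(11939, 585)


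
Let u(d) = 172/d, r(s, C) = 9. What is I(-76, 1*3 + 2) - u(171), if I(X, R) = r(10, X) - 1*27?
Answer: -3250/171 ≈ -19.006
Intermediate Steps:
I(X, R) = -18 (I(X, R) = 9 - 1*27 = 9 - 27 = -18)
I(-76, 1*3 + 2) - u(171) = -18 - 172/171 = -3250/171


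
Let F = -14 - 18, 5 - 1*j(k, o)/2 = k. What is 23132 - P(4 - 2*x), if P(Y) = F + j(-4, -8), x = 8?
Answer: 23146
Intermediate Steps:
j(k, o) = 10 - 2*k
F = -32
P(Y) = -14 (P(Y) = -32 + (10 - 2*(-4)) = -32 + (10 + 8) = -32 + 18 = -14)
23132 - P(4 - 2*x) = 23132 - 1*(-14) = 23132 + 14 = 23146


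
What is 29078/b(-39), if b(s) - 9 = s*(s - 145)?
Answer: 29078/7185 ≈ 4.0470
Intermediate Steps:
b(s) = 9 + s*(-145 + s) (b(s) = 9 + s*(s - 145) = 9 + s*(-145 + s))
29078/b(-39) = 29078/(9 + (-39)**2 - 145*(-39)) = 29078/(9 + 1521 + 5655) = 29078/7185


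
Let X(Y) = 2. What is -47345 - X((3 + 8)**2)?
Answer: -47347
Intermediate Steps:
-47345 - X((3 + 8)**2) = -47345 - 1*2 = -47345 - 2 = -47347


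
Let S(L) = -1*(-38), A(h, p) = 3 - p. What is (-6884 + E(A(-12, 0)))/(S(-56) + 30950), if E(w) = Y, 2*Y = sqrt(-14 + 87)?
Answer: -1721/7747 + sqrt(73)/61976 ≈ -0.22201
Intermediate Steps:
Y = sqrt(73)/2 (Y = sqrt(-14 + 87)/2 = sqrt(73)/2 ≈ 4.2720)
E(w) = sqrt(73)/2
S(L) = 38
(-6884 + E(A(-12, 0)))/(S(-56) + 30950) = (-6884 + sqrt(73)/2)/(38 + 30950) = (-6884 + sqrt(73)/2)/30988 = (-6884 + sqrt(73)/2)*(1/30988) = -1721/7747 + sqrt(73)/61976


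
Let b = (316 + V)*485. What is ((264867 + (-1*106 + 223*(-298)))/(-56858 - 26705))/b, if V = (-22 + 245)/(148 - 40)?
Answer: -21417156/1392179217305 ≈ -1.5384e-5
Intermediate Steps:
V = 223/108 ≈ 2.0648
b = 16660235/108 (b = (316 + 223/108)*485 = (34351/108)*485 = 16660235/108 ≈ 1.5426e+5)
((264867 + (-1*106 + 223*(-298)))/(-56858 - 26705))/b = ((264867 + (-1*106 + 223*(-298)))/(-56858 - 26705))/(16660235/108) = ((264867 + (-106 - 66454))/(-83563))*(108/16660235) = ((264867 - 66560)*(-1/83563))*(108/16660235) = (198307*(-1/83563))*(108/16660235) = -198307/83563*108/16660235 = -21417156/1392179217305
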